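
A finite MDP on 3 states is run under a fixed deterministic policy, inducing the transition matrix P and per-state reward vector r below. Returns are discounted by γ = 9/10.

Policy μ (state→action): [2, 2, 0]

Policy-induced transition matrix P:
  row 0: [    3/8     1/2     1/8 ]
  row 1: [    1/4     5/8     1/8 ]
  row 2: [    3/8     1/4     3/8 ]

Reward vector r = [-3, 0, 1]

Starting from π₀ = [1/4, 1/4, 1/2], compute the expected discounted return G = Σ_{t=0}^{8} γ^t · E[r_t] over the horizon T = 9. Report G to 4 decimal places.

t=0: π = [0.2500, 0.2500, 0.5000], E[r] = -0.2500, γ^t·E[r] = -0.250000, running G = -0.250000
t=1: π = [0.3438, 0.4063, 0.2500], E[r] = -0.7813, γ^t·E[r] = -0.703125, running G = -0.953125
t=2: π = [0.3242, 0.4883, 0.1875], E[r] = -0.7852, γ^t·E[r] = -0.635977, running G = -1.589102
t=3: π = [0.3140, 0.5142, 0.1719], E[r] = -0.7700, γ^t·E[r] = -0.561344, running G = -2.150446
t=4: π = [0.3107, 0.5213, 0.1680], E[r] = -0.7642, γ^t·E[r] = -0.501406, running G = -2.651851
t=5: π = [0.3098, 0.5232, 0.1670], E[r] = -0.7625, γ^t·E[r] = -0.450260, running G = -3.102112
t=6: π = [0.3096, 0.5236, 0.1667], E[r] = -0.7621, γ^t·E[r] = -0.404992, running G = -3.507103
t=7: π = [0.3095, 0.5238, 0.1667], E[r] = -0.7619, γ^t·E[r] = -0.364436, running G = -3.871539
t=8: π = [0.3095, 0.5238, 0.1667], E[r] = -0.7619, γ^t·E[r] = -0.327979, running G = -4.199518

G = -4.1995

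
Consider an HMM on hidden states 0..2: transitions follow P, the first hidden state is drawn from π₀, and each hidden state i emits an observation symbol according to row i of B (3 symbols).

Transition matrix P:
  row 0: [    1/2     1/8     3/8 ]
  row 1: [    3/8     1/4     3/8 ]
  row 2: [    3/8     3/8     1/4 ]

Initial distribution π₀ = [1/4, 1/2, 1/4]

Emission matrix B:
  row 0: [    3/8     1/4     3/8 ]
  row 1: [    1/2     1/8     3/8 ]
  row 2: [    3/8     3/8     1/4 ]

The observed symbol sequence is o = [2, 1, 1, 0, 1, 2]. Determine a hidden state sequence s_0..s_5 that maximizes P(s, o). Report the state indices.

t=0: δ = [9.375e-02, 1.875e-01, 6.250e-02]  (obs o_0=2)
t=1: δ = [1.758e-02, 5.859e-03, 2.637e-02]  ψ = [1, 1, 1]  (obs o_1=1)
t=2: δ = [2.472e-03, 1.236e-03, 2.472e-03]  ψ = [2, 2, 0]  (obs o_2=1)
t=3: δ = [4.635e-04, 4.635e-04, 3.476e-04]  ψ = [0, 2, 0]  (obs o_3=0)
t=4: δ = [5.794e-05, 1.629e-05, 6.518e-05]  ψ = [0, 2, 0]  (obs o_4=1)
t=5: δ = [1.086e-05, 9.166e-06, 5.431e-06]  ψ = [0, 2, 0]  (obs o_5=2)
backtrack: best end state = 0; path = [1, 2, 0, 0, 0, 0]

path = [1, 2, 0, 0, 0, 0]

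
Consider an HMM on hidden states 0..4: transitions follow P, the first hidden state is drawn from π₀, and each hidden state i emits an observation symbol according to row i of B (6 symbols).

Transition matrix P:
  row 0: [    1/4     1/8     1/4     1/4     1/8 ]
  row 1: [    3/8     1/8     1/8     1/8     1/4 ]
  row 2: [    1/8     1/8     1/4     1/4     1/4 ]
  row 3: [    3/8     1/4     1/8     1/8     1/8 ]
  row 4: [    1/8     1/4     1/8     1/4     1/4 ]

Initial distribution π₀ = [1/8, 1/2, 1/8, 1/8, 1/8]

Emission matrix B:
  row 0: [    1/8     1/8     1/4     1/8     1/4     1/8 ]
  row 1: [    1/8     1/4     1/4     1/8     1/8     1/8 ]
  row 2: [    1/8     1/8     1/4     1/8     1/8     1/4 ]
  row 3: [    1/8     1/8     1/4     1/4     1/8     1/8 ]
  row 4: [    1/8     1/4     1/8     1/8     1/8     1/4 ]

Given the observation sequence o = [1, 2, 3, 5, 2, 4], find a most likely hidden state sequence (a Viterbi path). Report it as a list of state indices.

t=0: δ = [1.562e-02, 1.250e-01, 1.562e-02, 1.562e-02, 3.125e-02]  (obs o_0=1)
t=1: δ = [1.172e-02, 3.906e-03, 3.906e-03, 3.906e-03, 3.906e-03]  ψ = [1, 1, 1, 1, 1]  (obs o_1=2)
t=2: δ = [3.662e-04, 1.831e-04, 3.662e-04, 7.324e-04, 1.831e-04]  ψ = [0, 0, 0, 0, 0]  (obs o_2=3)
t=3: δ = [3.433e-05, 2.289e-05, 2.289e-05, 1.144e-05, 2.289e-05]  ψ = [3, 3, 0, 0, 2]  (obs o_3=5)
t=4: δ = [2.146e-06, 1.431e-06, 2.146e-06, 2.146e-06, 7.153e-07]  ψ = [0, 4, 0, 0, 1]  (obs o_4=2)
t=5: δ = [2.012e-07, 6.706e-08, 6.706e-08, 6.706e-08, 6.706e-08]  ψ = [3, 3, 0, 0, 2]  (obs o_5=4)
backtrack: best end state = 0; path = [1, 0, 3, 0, 3, 0]

path = [1, 0, 3, 0, 3, 0]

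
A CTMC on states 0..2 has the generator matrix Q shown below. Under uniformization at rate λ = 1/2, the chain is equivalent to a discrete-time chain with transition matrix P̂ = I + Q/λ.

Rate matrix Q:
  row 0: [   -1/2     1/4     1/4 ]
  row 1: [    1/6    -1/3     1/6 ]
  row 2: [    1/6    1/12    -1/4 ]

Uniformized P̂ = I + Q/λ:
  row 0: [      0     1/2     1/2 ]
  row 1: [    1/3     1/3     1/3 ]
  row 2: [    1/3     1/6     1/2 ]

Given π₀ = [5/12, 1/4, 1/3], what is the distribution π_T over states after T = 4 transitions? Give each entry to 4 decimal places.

π = [0.2521, 0.2987, 0.4493]

t=0: π = [0.4167, 0.2500, 0.3333]
t=1: π = [0.1944, 0.3472, 0.4583]
t=2: π = [0.2685, 0.2894, 0.4421]
t=3: π = [0.2438, 0.3044, 0.4518]
t=4: π = [0.2521, 0.2987, 0.4493]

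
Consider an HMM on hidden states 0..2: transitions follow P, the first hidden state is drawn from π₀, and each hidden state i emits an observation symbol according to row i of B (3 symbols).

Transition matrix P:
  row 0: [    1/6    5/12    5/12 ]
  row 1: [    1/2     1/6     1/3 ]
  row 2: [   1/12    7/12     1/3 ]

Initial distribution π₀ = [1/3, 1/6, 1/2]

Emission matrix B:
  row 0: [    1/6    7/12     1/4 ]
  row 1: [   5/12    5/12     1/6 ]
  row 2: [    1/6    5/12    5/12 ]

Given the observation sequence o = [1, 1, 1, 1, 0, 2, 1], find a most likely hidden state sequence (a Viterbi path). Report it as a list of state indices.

path = [2, 1, 0, 2, 1, 2, 1]

t=0: δ = [1.944e-01, 6.944e-02, 2.083e-01]  (obs o_0=1)
t=1: δ = [2.025e-02, 5.064e-02, 3.376e-02]  ψ = [1, 2, 0]  (obs o_1=1)
t=2: δ = [1.477e-02, 8.205e-03, 7.033e-03]  ψ = [1, 2, 1]  (obs o_2=1)
t=3: δ = [2.393e-03, 2.564e-03, 2.564e-03]  ψ = [1, 0, 0]  (obs o_3=1)
t=4: δ = [2.137e-04, 6.232e-04, 1.662e-04]  ψ = [1, 2, 0]  (obs o_4=0)
t=5: δ = [7.790e-05, 1.731e-05, 8.656e-05]  ψ = [1, 1, 1]  (obs o_5=2)
t=6: δ = [7.574e-06, 2.104e-05, 1.352e-05]  ψ = [0, 2, 0]  (obs o_6=1)
backtrack: best end state = 1; path = [2, 1, 0, 2, 1, 2, 1]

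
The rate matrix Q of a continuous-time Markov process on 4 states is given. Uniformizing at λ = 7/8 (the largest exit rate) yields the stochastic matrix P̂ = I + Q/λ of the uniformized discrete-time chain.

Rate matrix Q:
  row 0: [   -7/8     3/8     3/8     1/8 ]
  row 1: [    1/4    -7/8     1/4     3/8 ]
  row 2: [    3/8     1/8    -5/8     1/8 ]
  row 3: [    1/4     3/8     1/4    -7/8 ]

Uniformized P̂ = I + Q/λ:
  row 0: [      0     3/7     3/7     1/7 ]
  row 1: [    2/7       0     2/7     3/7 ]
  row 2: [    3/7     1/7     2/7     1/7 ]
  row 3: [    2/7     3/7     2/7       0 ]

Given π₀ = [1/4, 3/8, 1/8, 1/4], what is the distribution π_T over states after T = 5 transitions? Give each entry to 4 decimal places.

t=0: π = [0.2500, 0.3750, 0.1250, 0.2500]
t=1: π = [0.2321, 0.2321, 0.3214, 0.2143]
t=2: π = [0.2653, 0.2372, 0.3189, 0.1786]
t=3: π = [0.2555, 0.2358, 0.3236, 0.1851]
t=4: π = [0.2590, 0.2351, 0.3222, 0.1838]
t=5: π = [0.2578, 0.2358, 0.3227, 0.1838]

π = [0.2578, 0.2358, 0.3227, 0.1838]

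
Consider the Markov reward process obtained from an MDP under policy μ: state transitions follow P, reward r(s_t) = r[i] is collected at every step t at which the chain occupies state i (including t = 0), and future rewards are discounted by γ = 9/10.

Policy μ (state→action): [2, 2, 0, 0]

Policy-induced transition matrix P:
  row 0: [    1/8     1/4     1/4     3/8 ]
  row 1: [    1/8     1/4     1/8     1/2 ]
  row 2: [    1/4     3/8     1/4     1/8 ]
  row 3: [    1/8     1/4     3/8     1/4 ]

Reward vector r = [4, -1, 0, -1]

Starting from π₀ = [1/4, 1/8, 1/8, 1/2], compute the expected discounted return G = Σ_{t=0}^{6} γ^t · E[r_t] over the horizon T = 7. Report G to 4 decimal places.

t=0: π = [0.2500, 0.1250, 0.1250, 0.5000], E[r] = 0.3750, γ^t·E[r] = 0.375000, running G = 0.375000
t=1: π = [0.1406, 0.2656, 0.2969, 0.2969], E[r] = 0.0000, γ^t·E[r] = 0.000000, running G = 0.375000
t=2: π = [0.1621, 0.2871, 0.2539, 0.2969], E[r] = 0.0645, γ^t·E[r] = 0.052207, running G = 0.427207
t=3: π = [0.1567, 0.2817, 0.2512, 0.3103], E[r] = 0.0349, γ^t·E[r] = 0.025451, running G = 0.452658
t=4: π = [0.1564, 0.2814, 0.2536, 0.3086], E[r] = 0.0356, γ^t·E[r] = 0.023346, running G = 0.476004
t=5: π = [0.1567, 0.2817, 0.2534, 0.3082], E[r] = 0.0369, γ^t·E[r] = 0.021780, running G = 0.497784
t=6: π = [0.1567, 0.2817, 0.2533, 0.3083], E[r] = 0.0367, γ^t·E[r] = 0.019499, running G = 0.517283

G = 0.5173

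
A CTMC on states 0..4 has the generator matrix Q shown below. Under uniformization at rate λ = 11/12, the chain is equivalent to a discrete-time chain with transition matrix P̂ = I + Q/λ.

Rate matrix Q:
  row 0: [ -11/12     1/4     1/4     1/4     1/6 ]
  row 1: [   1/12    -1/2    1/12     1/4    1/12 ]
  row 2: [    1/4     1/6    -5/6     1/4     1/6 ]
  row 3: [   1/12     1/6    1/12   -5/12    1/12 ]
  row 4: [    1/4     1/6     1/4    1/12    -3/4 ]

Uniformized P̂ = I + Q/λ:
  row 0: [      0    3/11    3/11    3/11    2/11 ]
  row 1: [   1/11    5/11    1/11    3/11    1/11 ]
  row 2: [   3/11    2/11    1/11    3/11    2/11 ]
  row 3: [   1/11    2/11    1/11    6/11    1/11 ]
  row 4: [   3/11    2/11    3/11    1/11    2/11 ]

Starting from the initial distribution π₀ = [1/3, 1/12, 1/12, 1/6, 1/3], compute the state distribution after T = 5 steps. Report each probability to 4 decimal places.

t=0: π = [0.3333, 0.0833, 0.0833, 0.1667, 0.3333]
t=1: π = [0.1364, 0.2348, 0.2121, 0.2576, 0.1591]
t=2: π = [0.1460, 0.2583, 0.1446, 0.3140, 0.1371]
t=3: π = [0.1289, 0.2655, 0.1424, 0.3335, 0.1298]
t=4: π = [0.1287, 0.2659, 0.1379, 0.3401, 0.1274]
t=5: π = [0.1274, 0.2660, 0.1375, 0.3423, 0.1267]

π = [0.1274, 0.2660, 0.1375, 0.3423, 0.1267]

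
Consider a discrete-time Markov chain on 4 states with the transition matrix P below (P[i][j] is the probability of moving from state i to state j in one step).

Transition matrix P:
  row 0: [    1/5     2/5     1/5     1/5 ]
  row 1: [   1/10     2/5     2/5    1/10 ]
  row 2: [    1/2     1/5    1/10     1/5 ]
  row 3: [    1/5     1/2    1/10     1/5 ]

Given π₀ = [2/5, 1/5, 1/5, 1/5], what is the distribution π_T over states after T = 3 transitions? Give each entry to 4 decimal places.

π = [0.2336, 0.3686, 0.2356, 0.1622]

t=0: π = [0.4000, 0.2000, 0.2000, 0.2000]
t=1: π = [0.2400, 0.3800, 0.2000, 0.1800]
t=2: π = [0.2220, 0.3780, 0.2380, 0.1620]
t=3: π = [0.2336, 0.3686, 0.2356, 0.1622]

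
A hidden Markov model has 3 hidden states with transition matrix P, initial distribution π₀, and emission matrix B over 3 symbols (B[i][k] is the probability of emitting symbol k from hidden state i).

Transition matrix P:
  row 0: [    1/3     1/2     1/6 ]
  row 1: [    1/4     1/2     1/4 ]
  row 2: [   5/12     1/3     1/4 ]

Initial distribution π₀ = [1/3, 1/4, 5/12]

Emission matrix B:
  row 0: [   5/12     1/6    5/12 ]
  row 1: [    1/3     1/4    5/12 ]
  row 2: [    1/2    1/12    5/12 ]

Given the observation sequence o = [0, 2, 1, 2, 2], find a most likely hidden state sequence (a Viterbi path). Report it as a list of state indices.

t=0: δ = [1.389e-01, 8.333e-02, 2.083e-01]  (obs o_0=0)
t=1: δ = [3.617e-02, 2.894e-02, 2.170e-02]  ψ = [2, 0, 2]  (obs o_1=2)
t=2: δ = [2.009e-03, 4.521e-03, 6.028e-04]  ψ = [0, 0, 1]  (obs o_2=1)
t=3: δ = [4.710e-04, 9.419e-04, 4.710e-04]  ψ = [1, 1, 1]  (obs o_3=2)
t=4: δ = [9.811e-05, 1.962e-04, 9.811e-05]  ψ = [1, 1, 1]  (obs o_4=2)
backtrack: best end state = 1; path = [2, 0, 1, 1, 1]

path = [2, 0, 1, 1, 1]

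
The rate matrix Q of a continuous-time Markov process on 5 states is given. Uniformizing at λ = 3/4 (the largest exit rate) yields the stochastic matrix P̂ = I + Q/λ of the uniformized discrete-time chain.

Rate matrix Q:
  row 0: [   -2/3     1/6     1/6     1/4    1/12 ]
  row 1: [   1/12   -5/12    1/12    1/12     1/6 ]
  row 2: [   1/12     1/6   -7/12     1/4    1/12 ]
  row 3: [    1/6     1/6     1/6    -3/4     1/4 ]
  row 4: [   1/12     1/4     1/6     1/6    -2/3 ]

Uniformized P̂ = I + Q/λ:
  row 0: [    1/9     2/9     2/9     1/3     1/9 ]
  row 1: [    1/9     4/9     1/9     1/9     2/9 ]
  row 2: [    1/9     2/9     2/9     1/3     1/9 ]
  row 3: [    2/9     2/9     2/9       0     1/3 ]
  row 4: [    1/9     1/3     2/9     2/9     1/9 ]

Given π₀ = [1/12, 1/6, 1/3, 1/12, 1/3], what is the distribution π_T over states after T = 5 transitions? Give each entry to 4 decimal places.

π = [0.1313, 0.3123, 0.1876, 0.1827, 0.1861]

t=0: π = [0.0833, 0.1667, 0.3333, 0.0833, 0.3333]
t=1: π = [0.1204, 0.2963, 0.2037, 0.2315, 0.1481]
t=2: π = [0.1368, 0.3045, 0.1893, 0.1739, 0.1955]
t=3: π = [0.1304, 0.3116, 0.1884, 0.1860, 0.1836]
t=4: π = [0.1318, 0.3119, 0.1876, 0.1817, 0.1871]
t=5: π = [0.1313, 0.3123, 0.1876, 0.1827, 0.1861]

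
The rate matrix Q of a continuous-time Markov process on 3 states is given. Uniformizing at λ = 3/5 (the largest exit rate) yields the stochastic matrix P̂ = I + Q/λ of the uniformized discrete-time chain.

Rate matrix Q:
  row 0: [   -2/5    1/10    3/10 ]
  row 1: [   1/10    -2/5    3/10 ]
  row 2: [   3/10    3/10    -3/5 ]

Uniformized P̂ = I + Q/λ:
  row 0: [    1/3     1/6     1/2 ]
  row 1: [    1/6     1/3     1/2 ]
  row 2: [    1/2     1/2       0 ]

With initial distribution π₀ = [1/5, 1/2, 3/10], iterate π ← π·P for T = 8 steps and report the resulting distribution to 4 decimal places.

π = [0.3334, 0.3334, 0.3332]

t=0: π = [0.2000, 0.5000, 0.3000]
t=1: π = [0.3000, 0.3500, 0.3500]
t=2: π = [0.3333, 0.3417, 0.3250]
t=3: π = [0.3306, 0.3319, 0.3375]
t=4: π = [0.3343, 0.3345, 0.3313]
t=5: π = [0.3328, 0.3328, 0.3344]
t=6: π = [0.3336, 0.3336, 0.3328]
t=7: π = [0.3332, 0.3332, 0.3336]
t=8: π = [0.3334, 0.3334, 0.3332]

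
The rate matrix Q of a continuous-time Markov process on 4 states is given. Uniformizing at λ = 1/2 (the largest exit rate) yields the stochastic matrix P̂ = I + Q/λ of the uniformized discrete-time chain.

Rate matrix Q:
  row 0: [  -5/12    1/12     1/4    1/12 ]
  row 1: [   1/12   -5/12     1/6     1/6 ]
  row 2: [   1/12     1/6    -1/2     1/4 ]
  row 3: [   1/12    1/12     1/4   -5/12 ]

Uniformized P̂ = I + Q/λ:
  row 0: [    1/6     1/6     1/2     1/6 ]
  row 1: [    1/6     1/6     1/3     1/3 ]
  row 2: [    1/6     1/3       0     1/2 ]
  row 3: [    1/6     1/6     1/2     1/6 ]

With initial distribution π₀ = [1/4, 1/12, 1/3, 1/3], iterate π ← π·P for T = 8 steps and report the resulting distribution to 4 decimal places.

t=0: π = [0.2500, 0.0833, 0.3333, 0.3333]
t=1: π = [0.1667, 0.2222, 0.3194, 0.2917]
t=2: π = [0.1667, 0.2199, 0.3032, 0.3102]
t=3: π = [0.1667, 0.2172, 0.3117, 0.3044]
t=4: π = [0.1667, 0.2186, 0.3079, 0.3068]
t=5: π = [0.1667, 0.2180, 0.3096, 0.3057]
t=6: π = [0.1667, 0.2183, 0.3089, 0.3062]
t=7: π = [0.1667, 0.2181, 0.3092, 0.3060]
t=8: π = [0.1667, 0.2182, 0.3090, 0.3061]

π = [0.1667, 0.2182, 0.3090, 0.3061]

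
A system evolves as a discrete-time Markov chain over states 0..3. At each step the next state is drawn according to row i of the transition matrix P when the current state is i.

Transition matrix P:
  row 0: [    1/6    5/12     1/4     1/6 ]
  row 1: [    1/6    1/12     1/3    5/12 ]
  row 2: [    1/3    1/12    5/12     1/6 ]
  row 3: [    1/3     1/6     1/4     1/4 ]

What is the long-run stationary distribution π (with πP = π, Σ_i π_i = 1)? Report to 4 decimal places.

Balance equations π_j = Σ_i π_i·P[i][j]:
  π_0 = 1/6·π_0 + 1/6·π_1 + 1/3·π_2 + 1/3·π_3
  π_1 = 5/12·π_0 + 1/12·π_1 + 1/12·π_2 + 1/6·π_3
  π_2 = 1/4·π_0 + 1/3·π_1 + 5/12·π_2 + 1/4·π_3
  normalize: π_0 + π_1 + π_2 + π_3 = 1
Solving the linear system gives exactly π = [245/947, 179/947, 302/947, 221/947].

π = [0.2587, 0.1890, 0.3189, 0.2334]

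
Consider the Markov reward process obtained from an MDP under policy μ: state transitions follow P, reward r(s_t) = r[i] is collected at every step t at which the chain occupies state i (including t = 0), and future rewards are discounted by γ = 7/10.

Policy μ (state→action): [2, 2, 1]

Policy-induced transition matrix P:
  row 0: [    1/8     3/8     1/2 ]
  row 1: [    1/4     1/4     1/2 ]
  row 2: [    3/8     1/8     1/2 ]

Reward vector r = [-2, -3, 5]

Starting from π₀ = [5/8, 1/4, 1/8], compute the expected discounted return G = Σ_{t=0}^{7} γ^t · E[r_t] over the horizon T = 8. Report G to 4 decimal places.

t=0: π = [0.6250, 0.2500, 0.1250], E[r] = -1.3750, γ^t·E[r] = -1.375000, running G = -1.375000
t=1: π = [0.1875, 0.3125, 0.5000], E[r] = 1.1875, γ^t·E[r] = 0.831250, running G = -0.543750
t=2: π = [0.2891, 0.2109, 0.5000], E[r] = 1.2891, γ^t·E[r] = 0.631641, running G = 0.087891
t=3: π = [0.2764, 0.2236, 0.5000], E[r] = 1.2764, γ^t·E[r] = 0.437794, running G = 0.525685
t=4: π = [0.2780, 0.2220, 0.5000], E[r] = 1.2780, γ^t·E[r] = 0.306837, running G = 0.832521
t=5: π = [0.2778, 0.2222, 0.5000], E[r] = 1.2778, γ^t·E[r] = 0.214752, running G = 1.047274
t=6: π = [0.2778, 0.2222, 0.5000], E[r] = 1.2778, γ^t·E[r] = 0.150330, running G = 1.197603
t=7: π = [0.2778, 0.2222, 0.5000], E[r] = 1.2778, γ^t·E[r] = 0.105230, running G = 1.302834

G = 1.3028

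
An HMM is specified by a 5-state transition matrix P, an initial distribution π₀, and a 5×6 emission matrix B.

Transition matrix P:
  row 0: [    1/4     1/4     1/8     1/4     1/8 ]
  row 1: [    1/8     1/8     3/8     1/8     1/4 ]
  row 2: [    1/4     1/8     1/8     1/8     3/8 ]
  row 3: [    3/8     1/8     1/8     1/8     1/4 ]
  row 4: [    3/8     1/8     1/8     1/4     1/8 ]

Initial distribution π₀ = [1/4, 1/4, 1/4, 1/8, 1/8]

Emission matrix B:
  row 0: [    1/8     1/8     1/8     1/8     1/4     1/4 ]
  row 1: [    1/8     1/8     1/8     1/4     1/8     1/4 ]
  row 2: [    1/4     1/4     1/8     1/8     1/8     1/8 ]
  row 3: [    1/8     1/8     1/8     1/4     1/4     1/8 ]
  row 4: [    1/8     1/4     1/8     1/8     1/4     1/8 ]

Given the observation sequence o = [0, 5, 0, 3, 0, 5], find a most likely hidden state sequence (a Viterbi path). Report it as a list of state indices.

path = [2, 4, 0, 1, 2, 0]

t=0: δ = [3.125e-02, 3.125e-02, 6.250e-02, 1.562e-02, 1.562e-02]  (obs o_0=0)
t=1: δ = [3.906e-03, 1.953e-03, 1.465e-03, 9.766e-04, 2.930e-03]  ψ = [2, 0, 1, 0, 2]  (obs o_1=5)
t=2: δ = [1.373e-04, 1.221e-04, 1.831e-04, 1.221e-04, 6.866e-05]  ψ = [4, 0, 1, 0, 2]  (obs o_2=0)
t=3: δ = [5.722e-06, 8.583e-06, 5.722e-06, 8.583e-06, 8.583e-06]  ψ = [2, 0, 1, 0, 2]  (obs o_3=3)
t=4: δ = [4.023e-07, 1.788e-07, 8.047e-07, 2.682e-07, 2.682e-07]  ψ = [3, 0, 1, 4, 1]  (obs o_4=0)
t=5: δ = [5.029e-08, 2.515e-08, 1.257e-08, 1.257e-08, 3.772e-08]  ψ = [2, 0, 2, 0, 2]  (obs o_5=5)
backtrack: best end state = 0; path = [2, 4, 0, 1, 2, 0]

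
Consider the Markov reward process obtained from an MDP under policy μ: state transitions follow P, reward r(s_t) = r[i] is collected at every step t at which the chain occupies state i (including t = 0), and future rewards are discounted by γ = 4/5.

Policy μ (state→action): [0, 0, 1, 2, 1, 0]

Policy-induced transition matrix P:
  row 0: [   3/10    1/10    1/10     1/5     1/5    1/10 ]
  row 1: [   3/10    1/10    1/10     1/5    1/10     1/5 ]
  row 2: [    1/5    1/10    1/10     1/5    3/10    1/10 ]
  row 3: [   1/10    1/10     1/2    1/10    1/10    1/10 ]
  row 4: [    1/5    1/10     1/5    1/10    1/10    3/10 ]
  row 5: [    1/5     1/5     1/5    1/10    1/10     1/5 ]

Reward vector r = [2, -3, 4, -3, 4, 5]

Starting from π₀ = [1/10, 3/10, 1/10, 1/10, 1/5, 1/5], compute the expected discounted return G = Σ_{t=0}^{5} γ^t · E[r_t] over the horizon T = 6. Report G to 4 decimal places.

t=0: π = [0.1000, 0.3000, 0.1000, 0.1000, 0.2000, 0.2000], E[r] = 1.2000, γ^t·E[r] = 1.200000, running G = 1.200000
t=1: π = [0.2300, 0.1200, 0.1800, 0.1500, 0.1300, 0.1900], E[r] = 1.8400, γ^t·E[r] = 1.472000, running G = 2.672000
t=2: π = [0.2200, 0.1190, 0.1920, 0.1530, 0.1590, 0.1570], E[r] = 1.8130, γ^t·E[r] = 1.160320, running G = 3.832320
t=3: π = [0.2186, 0.1157, 0.1928, 0.1531, 0.1604, 0.1594], E[r] = 1.8406, γ^t·E[r] = 0.942387, running G = 4.774707
t=4: π = [0.2181, 0.1159, 0.1932, 0.1527, 0.1604, 0.1596], E[r] = 1.8428, γ^t·E[r] = 0.754811, running G = 5.529518
t=5: π = [0.2181, 0.1160, 0.1931, 0.1527, 0.1605, 0.1596], E[r] = 1.8426, γ^t·E[r] = 0.603769, running G = 6.133287

G = 6.1333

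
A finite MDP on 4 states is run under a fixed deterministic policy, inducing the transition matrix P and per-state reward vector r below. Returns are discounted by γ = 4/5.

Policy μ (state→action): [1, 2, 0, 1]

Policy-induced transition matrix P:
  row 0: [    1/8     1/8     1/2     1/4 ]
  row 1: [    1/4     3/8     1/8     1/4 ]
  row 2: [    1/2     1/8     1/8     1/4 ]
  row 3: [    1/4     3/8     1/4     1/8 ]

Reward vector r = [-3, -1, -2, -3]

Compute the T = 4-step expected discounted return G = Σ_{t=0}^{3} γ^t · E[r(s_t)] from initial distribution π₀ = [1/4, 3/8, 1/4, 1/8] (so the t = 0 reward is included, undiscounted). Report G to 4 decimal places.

t=0: π = [0.2500, 0.3750, 0.2500, 0.1250], E[r] = -2.0000, γ^t·E[r] = -2.000000, running G = -2.000000
t=1: π = [0.2813, 0.2500, 0.2344, 0.2344], E[r] = -2.2656, γ^t·E[r] = -1.812500, running G = -3.812500
t=2: π = [0.2734, 0.2461, 0.2598, 0.2207], E[r] = -2.2480, γ^t·E[r] = -1.438750, running G = -5.251250
t=3: π = [0.2808, 0.2417, 0.2551, 0.2224], E[r] = -2.2615, γ^t·E[r] = -1.157875, running G = -6.409125

G = -6.4091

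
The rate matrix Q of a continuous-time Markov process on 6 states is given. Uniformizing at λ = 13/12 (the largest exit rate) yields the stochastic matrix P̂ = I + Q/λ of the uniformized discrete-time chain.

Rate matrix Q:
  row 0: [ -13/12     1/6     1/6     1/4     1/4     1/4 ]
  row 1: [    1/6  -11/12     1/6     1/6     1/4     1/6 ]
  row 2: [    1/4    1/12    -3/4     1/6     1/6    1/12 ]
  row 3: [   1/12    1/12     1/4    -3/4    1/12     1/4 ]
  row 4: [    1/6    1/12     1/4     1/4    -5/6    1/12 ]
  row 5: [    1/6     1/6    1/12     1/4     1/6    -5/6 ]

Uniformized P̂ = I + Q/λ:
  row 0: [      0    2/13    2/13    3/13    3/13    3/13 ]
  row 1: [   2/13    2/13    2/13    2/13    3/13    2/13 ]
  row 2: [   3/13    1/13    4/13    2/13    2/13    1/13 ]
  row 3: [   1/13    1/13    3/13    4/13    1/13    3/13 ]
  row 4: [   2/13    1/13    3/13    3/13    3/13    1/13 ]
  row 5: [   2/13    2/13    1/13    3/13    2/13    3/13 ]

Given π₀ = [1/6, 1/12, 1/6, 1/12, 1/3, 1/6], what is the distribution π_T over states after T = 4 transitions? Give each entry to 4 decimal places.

t=0: π = [0.1667, 0.0833, 0.1667, 0.0833, 0.3333, 0.1667]
t=1: π = [0.1346, 0.1090, 0.1987, 0.2179, 0.1923, 0.1474]
t=2: π = [0.1317, 0.1070, 0.2046, 0.2239, 0.1706, 0.1622]
t=3: π = [0.1321, 0.1078, 0.2032, 0.2240, 0.1681, 0.1648]
t=4: π = [0.1319, 0.1081, 0.2026, 0.2241, 0.1680, 0.1654]

π = [0.1319, 0.1081, 0.2026, 0.2241, 0.1680, 0.1654]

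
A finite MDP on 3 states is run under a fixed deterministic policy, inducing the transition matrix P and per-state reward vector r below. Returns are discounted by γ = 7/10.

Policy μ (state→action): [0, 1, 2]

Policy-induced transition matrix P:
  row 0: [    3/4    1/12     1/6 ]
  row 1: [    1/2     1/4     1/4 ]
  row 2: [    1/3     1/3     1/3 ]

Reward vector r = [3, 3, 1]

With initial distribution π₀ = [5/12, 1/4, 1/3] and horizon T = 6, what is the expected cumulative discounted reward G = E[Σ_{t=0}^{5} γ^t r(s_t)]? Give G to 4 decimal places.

G = 7.2691

t=0: π = [0.4167, 0.2500, 0.3333], E[r] = 2.3333, γ^t·E[r] = 2.333333, running G = 2.333333
t=1: π = [0.5486, 0.2083, 0.2431], E[r] = 2.5139, γ^t·E[r] = 1.759722, running G = 4.093056
t=2: π = [0.5966, 0.1788, 0.2245], E[r] = 2.5509, γ^t·E[r] = 1.249954, running G = 5.343009
t=3: π = [0.6117, 0.1693, 0.2190], E[r] = 2.5620, γ^t·E[r] = 0.878772, running G = 6.221781
t=4: π = [0.6164, 0.1663, 0.2173], E[r] = 2.5655, γ^t·E[r] = 0.615966, running G = 6.837748
t=5: π = [0.6179, 0.1654, 0.2167], E[r] = 2.5665, γ^t·E[r] = 0.431356, running G = 7.269104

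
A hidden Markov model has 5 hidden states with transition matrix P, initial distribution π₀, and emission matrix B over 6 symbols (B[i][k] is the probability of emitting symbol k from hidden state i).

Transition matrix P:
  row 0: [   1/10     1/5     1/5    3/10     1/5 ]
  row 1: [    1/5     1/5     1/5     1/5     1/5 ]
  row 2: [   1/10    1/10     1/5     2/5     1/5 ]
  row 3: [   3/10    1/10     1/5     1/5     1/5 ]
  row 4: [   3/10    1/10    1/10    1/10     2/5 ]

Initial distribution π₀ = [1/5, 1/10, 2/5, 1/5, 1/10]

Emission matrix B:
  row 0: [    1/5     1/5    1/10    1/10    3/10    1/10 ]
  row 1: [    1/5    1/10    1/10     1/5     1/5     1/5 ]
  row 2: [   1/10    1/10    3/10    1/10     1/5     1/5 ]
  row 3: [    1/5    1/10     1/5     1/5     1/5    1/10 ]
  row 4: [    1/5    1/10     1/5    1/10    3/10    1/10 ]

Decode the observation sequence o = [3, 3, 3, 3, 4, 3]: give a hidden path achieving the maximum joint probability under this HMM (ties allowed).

t=0: δ = [2.000e-02, 2.000e-02, 4.000e-02, 4.000e-02, 1.000e-02]  (obs o_0=3)
t=1: δ = [1.200e-03, 8.000e-04, 8.000e-04, 3.200e-03, 8.000e-04]  ψ = [3, 0, 2, 2, 2]  (obs o_1=3)
t=2: δ = [9.600e-05, 6.400e-05, 6.400e-05, 1.280e-04, 6.400e-05]  ψ = [3, 3, 3, 3, 3]  (obs o_2=3)
t=3: δ = [3.840e-06, 3.840e-06, 2.560e-06, 5.760e-06, 2.560e-06]  ψ = [3, 0, 3, 0, 3]  (obs o_3=3)
t=4: δ = [5.184e-07, 1.536e-07, 2.304e-07, 2.304e-07, 3.456e-07]  ψ = [3, 0, 3, 0, 3]  (obs o_4=4)
t=5: δ = [1.037e-08, 2.074e-08, 1.037e-08, 3.110e-08, 1.382e-08]  ψ = [4, 0, 0, 0, 4]  (obs o_5=3)
backtrack: best end state = 3; path = [2, 3, 0, 3, 0, 3]

path = [2, 3, 0, 3, 0, 3]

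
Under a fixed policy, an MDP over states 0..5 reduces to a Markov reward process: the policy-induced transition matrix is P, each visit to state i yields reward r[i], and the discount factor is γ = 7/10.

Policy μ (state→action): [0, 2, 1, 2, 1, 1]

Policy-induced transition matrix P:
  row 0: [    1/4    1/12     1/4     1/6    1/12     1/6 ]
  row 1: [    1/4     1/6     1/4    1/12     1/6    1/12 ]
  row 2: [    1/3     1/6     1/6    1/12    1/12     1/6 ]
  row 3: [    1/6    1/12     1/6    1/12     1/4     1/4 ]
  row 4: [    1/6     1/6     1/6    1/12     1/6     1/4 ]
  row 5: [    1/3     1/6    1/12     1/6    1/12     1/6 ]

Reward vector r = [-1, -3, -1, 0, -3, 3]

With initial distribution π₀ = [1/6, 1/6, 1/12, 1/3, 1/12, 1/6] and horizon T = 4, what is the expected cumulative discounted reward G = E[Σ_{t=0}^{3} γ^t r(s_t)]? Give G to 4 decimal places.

t=0: π = [0.1667, 0.1667, 0.0833, 0.3333, 0.0833, 0.1667], E[r] = -0.5000, γ^t·E[r] = -0.500000, running G = -0.500000
t=1: π = [0.2361, 0.1250, 0.1806, 0.1111, 0.1597, 0.1875], E[r] = -0.7083, γ^t·E[r] = -0.495833, running G = -0.995833
t=2: π = [0.2581, 0.1377, 0.1811, 0.1186, 0.1256, 0.1788], E[r] = -0.6927, γ^t·E[r] = -0.339427, running G = -1.335260
t=3: π = [0.2596, 0.1353, 0.1848, 0.1197, 0.1250, 0.1755], E[r] = -0.6987, γ^t·E[r] = -0.239667, running G = -1.574927

G = -1.5749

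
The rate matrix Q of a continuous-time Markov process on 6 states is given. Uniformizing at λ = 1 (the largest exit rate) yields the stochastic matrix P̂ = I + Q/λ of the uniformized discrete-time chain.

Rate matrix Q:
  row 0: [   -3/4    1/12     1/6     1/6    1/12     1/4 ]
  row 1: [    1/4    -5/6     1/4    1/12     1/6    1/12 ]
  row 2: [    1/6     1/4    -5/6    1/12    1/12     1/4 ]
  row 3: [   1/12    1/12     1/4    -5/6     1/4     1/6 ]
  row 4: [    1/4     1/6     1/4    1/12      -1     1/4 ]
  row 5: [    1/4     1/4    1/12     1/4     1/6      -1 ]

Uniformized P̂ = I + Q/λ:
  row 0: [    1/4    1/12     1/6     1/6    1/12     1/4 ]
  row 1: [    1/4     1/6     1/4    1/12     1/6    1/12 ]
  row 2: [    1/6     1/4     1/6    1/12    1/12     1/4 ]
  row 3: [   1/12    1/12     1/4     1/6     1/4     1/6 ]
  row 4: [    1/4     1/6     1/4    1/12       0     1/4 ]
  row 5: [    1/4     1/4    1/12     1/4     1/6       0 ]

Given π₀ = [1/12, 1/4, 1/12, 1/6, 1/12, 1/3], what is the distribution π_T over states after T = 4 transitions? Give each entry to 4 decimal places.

π = [0.2109, 0.1668, 0.1889, 0.1407, 0.1247, 0.1680]

t=0: π = [0.0833, 0.2500, 0.0833, 0.1667, 0.0833, 0.3333]
t=1: π = [0.2153, 0.1806, 0.1806, 0.1597, 0.1528, 0.1111]
t=2: π = [0.2083, 0.1597, 0.1985, 0.1331, 0.1215, 0.1788]
t=3: π = [0.2113, 0.1697, 0.1863, 0.1416, 0.1236, 0.1676]
t=4: π = [0.2109, 0.1668, 0.1889, 0.1407, 0.1247, 0.1680]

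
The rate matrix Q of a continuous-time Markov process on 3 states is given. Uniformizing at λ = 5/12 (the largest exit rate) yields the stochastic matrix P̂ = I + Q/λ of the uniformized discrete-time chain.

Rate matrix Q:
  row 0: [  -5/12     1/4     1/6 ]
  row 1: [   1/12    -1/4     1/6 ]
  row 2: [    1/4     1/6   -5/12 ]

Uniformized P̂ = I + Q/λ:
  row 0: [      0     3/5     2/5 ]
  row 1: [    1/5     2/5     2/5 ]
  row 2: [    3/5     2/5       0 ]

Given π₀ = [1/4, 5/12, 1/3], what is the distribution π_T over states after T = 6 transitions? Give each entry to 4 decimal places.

π = [0.2615, 0.4526, 0.2859]

t=0: π = [0.2500, 0.4167, 0.3333]
t=1: π = [0.2833, 0.4500, 0.2667]
t=2: π = [0.2500, 0.4567, 0.2933]
t=3: π = [0.2673, 0.4500, 0.2827]
t=4: π = [0.2596, 0.4535, 0.2869]
t=5: π = [0.2629, 0.4519, 0.2852]
t=6: π = [0.2615, 0.4526, 0.2859]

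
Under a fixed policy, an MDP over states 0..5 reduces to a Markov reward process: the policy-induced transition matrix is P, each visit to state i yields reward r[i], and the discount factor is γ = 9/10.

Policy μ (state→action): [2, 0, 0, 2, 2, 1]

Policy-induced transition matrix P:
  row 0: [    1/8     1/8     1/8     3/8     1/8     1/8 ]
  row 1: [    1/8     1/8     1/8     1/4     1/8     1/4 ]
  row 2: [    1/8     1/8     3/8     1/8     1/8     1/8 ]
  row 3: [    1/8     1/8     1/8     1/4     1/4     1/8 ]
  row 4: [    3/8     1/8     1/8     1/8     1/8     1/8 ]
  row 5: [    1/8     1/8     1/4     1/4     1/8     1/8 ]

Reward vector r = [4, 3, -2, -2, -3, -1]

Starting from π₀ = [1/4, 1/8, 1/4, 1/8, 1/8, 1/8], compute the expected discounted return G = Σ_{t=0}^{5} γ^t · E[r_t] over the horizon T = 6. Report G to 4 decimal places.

t=0: π = [0.2500, 0.1250, 0.2500, 0.1250, 0.1250, 0.1250], E[r] = 0.1250, γ^t·E[r] = 0.125000, running G = 0.125000
t=1: π = [0.1563, 0.1250, 0.2031, 0.2344, 0.1406, 0.1406], E[r] = -0.4375, γ^t·E[r] = -0.393750, running G = -0.268750
t=2: π = [0.1602, 0.1250, 0.1934, 0.2266, 0.1543, 0.1406], E[r] = -0.4277, γ^t·E[r] = -0.346465, running G = -0.615215
t=3: π = [0.1636, 0.1250, 0.1909, 0.2266, 0.1533, 0.1406], E[r] = -0.4063, γ^t·E[r] = -0.296156, running G = -0.911371
t=4: π = [0.1633, 0.1250, 0.1903, 0.2274, 0.1533, 0.1406], E[r] = -0.4077, γ^t·E[r] = -0.267502, running G = -1.178873
t=5: π = [0.1633, 0.1250, 0.1902, 0.2275, 0.1534, 0.1406], E[r] = -0.4078, γ^t·E[r] = -0.240815, running G = -1.419687

G = -1.4197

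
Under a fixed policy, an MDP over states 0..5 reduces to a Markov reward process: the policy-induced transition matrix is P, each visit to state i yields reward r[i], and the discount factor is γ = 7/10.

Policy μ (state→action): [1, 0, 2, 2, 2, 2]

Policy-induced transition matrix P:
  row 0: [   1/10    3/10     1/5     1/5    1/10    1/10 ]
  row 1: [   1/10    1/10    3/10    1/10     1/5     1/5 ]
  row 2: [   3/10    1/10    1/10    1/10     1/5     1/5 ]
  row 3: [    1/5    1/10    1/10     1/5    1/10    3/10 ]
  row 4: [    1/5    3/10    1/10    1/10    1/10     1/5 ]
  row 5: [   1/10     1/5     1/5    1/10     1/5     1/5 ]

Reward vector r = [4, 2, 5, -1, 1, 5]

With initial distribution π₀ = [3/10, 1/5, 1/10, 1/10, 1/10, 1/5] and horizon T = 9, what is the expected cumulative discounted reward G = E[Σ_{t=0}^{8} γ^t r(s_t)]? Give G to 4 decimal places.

t=0: π = [0.3000, 0.2000, 0.1000, 0.1000, 0.1000, 0.2000], E[r] = 3.1000, γ^t·E[r] = 3.100000, running G = 3.100000
t=1: π = [0.1400, 0.2000, 0.1900, 0.1400, 0.1500, 0.1800], E[r] = 2.8200, γ^t·E[r] = 1.974000, running G = 5.074000
t=2: π = [0.1670, 0.1760, 0.1720, 0.1280, 0.1570, 0.2000], E[r] = 2.9090, γ^t·E[r] = 1.425410, running G = 6.499410
t=3: π = [0.1629, 0.1848, 0.1719, 0.1295, 0.1548, 0.1961], E[r] = 2.8865, γ^t·E[r] = 0.990070, running G = 7.489480
t=4: π = [0.1628, 0.1832, 0.1729, 0.1292, 0.1553, 0.1967], E[r] = 2.8912, γ^t·E[r] = 0.694172, running G = 8.183652
t=5: π = [0.1630, 0.1833, 0.1726, 0.1292, 0.1553, 0.1966], E[r] = 2.8908, γ^t·E[r] = 0.485861, running G = 8.669513
t=6: π = [0.1630, 0.1833, 0.1726, 0.1292, 0.1553, 0.1966], E[r] = 2.8907, γ^t·E[r] = 0.340092, running G = 9.009605
t=7: π = [0.1630, 0.1833, 0.1726, 0.1292, 0.1553, 0.1966], E[r] = 2.8908, γ^t·E[r] = 0.238068, running G = 9.247673
t=8: π = [0.1630, 0.1833, 0.1726, 0.1292, 0.1553, 0.1966], E[r] = 2.8908, γ^t·E[r] = 0.166647, running G = 9.414320

G = 9.4143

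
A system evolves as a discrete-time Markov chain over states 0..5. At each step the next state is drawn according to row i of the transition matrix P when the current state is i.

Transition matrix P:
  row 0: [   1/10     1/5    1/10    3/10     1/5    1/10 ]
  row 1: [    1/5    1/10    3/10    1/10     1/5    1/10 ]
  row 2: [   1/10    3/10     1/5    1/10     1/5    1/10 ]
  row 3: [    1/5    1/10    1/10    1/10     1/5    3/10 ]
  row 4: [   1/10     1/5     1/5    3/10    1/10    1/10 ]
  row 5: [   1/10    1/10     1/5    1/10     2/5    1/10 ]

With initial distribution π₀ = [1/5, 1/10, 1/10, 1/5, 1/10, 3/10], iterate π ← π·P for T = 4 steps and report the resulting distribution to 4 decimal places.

π = [0.1337, 0.1714, 0.1869, 0.1682, 0.2064, 0.1334]

t=0: π = [0.2000, 0.1000, 0.1000, 0.2000, 0.1000, 0.3000]
t=1: π = [0.1300, 0.1500, 0.1700, 0.1600, 0.2500, 0.1400]
t=2: π = [0.1310, 0.1720, 0.1860, 0.1760, 0.2030, 0.1320]
t=3: π = [0.1348, 0.1706, 0.1865, 0.1668, 0.2061, 0.1352]
t=4: π = [0.1337, 0.1714, 0.1869, 0.1682, 0.2064, 0.1334]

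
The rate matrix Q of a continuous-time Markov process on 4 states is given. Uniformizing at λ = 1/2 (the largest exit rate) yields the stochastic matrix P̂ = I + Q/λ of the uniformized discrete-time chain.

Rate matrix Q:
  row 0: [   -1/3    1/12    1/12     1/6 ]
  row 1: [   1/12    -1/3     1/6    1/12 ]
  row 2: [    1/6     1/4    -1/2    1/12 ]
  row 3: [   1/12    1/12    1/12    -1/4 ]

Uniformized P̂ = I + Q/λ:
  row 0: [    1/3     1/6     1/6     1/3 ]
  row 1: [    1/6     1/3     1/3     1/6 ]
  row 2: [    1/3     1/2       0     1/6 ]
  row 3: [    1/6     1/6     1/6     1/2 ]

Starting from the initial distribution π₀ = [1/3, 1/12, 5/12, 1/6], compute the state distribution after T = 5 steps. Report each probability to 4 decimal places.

t=0: π = [0.3333, 0.0833, 0.4167, 0.1667]
t=1: π = [0.2917, 0.3194, 0.1111, 0.2778]
t=2: π = [0.2338, 0.2569, 0.2014, 0.3079]
t=3: π = [0.2392, 0.2766, 0.1759, 0.3083]
t=4: π = [0.2359, 0.2714, 0.1834, 0.3093]
t=5: π = [0.2366, 0.2731, 0.1813, 0.3091]

π = [0.2366, 0.2731, 0.1813, 0.3091]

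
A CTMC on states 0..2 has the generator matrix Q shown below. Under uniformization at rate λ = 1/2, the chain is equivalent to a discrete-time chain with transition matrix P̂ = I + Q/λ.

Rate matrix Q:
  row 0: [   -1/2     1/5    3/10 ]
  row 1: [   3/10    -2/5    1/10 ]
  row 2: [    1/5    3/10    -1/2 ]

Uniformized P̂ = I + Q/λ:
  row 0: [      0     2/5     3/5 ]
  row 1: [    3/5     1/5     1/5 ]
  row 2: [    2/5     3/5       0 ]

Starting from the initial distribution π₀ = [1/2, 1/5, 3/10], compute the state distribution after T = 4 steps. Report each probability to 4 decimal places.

t=0: π = [0.5000, 0.2000, 0.3000]
t=1: π = [0.2400, 0.4200, 0.3400]
t=2: π = [0.3880, 0.3840, 0.2280]
t=3: π = [0.3216, 0.3688, 0.3096]
t=4: π = [0.3451, 0.3882, 0.2667]

π = [0.3451, 0.3882, 0.2667]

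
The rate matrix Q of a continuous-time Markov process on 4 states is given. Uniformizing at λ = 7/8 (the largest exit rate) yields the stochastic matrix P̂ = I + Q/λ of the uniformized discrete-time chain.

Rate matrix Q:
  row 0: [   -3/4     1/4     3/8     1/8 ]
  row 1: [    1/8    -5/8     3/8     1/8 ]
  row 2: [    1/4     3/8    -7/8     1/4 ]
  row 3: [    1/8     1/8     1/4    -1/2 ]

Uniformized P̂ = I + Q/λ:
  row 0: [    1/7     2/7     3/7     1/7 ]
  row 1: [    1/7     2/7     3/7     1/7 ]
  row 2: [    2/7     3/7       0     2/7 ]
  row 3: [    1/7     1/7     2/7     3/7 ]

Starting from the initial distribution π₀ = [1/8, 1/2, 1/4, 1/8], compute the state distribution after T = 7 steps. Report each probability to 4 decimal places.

π = [0.1820, 0.2885, 0.2746, 0.2549]

t=0: π = [0.1250, 0.5000, 0.2500, 0.1250]
t=1: π = [0.1786, 0.3036, 0.3036, 0.2143]
t=2: π = [0.1862, 0.2985, 0.2679, 0.2474]
t=3: π = [0.1811, 0.2886, 0.2784, 0.2518]
t=4: π = [0.1826, 0.2895, 0.2733, 0.2546]
t=5: π = [0.1819, 0.2884, 0.2751, 0.2546]
t=6: π = [0.1822, 0.2886, 0.2743, 0.2549]
t=7: π = [0.1820, 0.2885, 0.2746, 0.2549]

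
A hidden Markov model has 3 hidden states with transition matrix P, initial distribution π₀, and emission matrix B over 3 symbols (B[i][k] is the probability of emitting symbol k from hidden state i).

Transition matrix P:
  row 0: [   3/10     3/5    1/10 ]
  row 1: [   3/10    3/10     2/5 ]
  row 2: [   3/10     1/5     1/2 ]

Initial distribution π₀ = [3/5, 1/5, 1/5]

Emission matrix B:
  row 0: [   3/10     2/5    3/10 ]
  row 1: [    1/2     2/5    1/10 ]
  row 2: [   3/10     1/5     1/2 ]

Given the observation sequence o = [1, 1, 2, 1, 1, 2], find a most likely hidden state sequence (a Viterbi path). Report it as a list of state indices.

t=0: δ = [2.400e-01, 8.000e-02, 4.000e-02]  (obs o_0=1)
t=1: δ = [2.880e-02, 5.760e-02, 6.400e-03]  ψ = [0, 0, 1]  (obs o_1=1)
t=2: δ = [5.184e-03, 1.728e-03, 1.152e-02]  ψ = [1, 0, 1]  (obs o_2=2)
t=3: δ = [1.382e-03, 1.244e-03, 1.152e-03]  ψ = [2, 0, 2]  (obs o_3=1)
t=4: δ = [1.659e-04, 3.318e-04, 1.152e-04]  ψ = [0, 0, 2]  (obs o_4=1)
t=5: δ = [2.986e-05, 9.953e-06, 6.636e-05]  ψ = [1, 0, 1]  (obs o_5=2)
backtrack: best end state = 2; path = [0, 1, 2, 0, 1, 2]

path = [0, 1, 2, 0, 1, 2]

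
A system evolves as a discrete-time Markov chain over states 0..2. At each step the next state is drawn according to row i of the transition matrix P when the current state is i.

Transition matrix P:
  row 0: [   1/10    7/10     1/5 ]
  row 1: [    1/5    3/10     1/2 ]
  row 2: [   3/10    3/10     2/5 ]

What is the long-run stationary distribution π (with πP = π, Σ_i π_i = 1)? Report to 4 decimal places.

Balance equations π_j = Σ_i π_i·P[i][j]:
  π_0 = 1/10·π_0 + 1/5·π_1 + 3/10·π_2
  π_1 = 7/10·π_0 + 3/10·π_1 + 3/10·π_2
  normalize: π_0 + π_1 + π_2 = 1
Solving the linear system gives exactly π = [27/124, 12/31, 49/124].

π = [0.2177, 0.3871, 0.3952]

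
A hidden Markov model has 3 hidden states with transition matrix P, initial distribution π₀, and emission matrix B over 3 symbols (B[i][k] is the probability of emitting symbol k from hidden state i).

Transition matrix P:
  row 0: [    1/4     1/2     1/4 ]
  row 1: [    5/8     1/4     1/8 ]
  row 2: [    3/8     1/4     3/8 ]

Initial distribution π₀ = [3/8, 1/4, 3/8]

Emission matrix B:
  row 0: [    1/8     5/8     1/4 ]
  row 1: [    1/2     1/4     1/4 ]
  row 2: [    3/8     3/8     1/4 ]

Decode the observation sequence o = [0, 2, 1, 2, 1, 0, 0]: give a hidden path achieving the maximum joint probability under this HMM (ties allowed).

t=0: δ = [4.688e-02, 1.250e-01, 1.406e-01]  (obs o_0=0)
t=1: δ = [1.953e-02, 8.789e-03, 1.318e-02]  ψ = [1, 2, 2]  (obs o_1=2)
t=2: δ = [3.433e-03, 2.441e-03, 1.854e-03]  ψ = [1, 0, 2]  (obs o_2=1)
t=3: δ = [3.815e-04, 4.292e-04, 2.146e-04]  ψ = [1, 0, 0]  (obs o_3=2)
t=4: δ = [1.676e-04, 4.768e-05, 3.576e-05]  ψ = [1, 0, 0]  (obs o_4=1)
t=5: δ = [5.239e-06, 4.191e-05, 1.572e-05]  ψ = [0, 0, 0]  (obs o_5=0)
t=6: δ = [3.274e-06, 5.239e-06, 2.210e-06]  ψ = [1, 1, 2]  (obs o_6=0)
backtrack: best end state = 1; path = [2, 1, 0, 1, 0, 1, 1]

path = [2, 1, 0, 1, 0, 1, 1]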